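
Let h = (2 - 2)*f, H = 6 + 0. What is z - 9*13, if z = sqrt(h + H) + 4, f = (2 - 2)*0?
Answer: -113 + sqrt(6) ≈ -110.55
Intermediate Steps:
f = 0 (f = 0*0 = 0)
H = 6
h = 0 (h = (2 - 2)*0 = 0*0 = 0)
z = 4 + sqrt(6) (z = sqrt(0 + 6) + 4 = sqrt(6) + 4 = 4 + sqrt(6) ≈ 6.4495)
z - 9*13 = (4 + sqrt(6)) - 9*13 = (4 + sqrt(6)) - 117 = -113 + sqrt(6)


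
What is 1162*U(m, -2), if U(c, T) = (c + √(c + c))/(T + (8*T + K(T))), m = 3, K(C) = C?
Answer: -1743/10 - 581*√6/10 ≈ -316.62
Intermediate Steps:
U(c, T) = (c + √2*√c)/(10*T) (U(c, T) = (c + √(c + c))/(T + (8*T + T)) = (c + √(2*c))/(T + 9*T) = (c + √2*√c)/((10*T)) = (c + √2*√c)*(1/(10*T)) = (c + √2*√c)/(10*T))
1162*U(m, -2) = 1162*((⅒)*(3 + √2*√3)/(-2)) = 1162*((⅒)*(-½)*(3 + √6)) = 1162*(-3/20 - √6/20) = -1743/10 - 581*√6/10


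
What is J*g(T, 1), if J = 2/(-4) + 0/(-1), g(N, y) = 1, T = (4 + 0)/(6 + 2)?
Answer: -½ ≈ -0.50000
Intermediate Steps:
T = ½ (T = 4/8 = 4*(⅛) = ½ ≈ 0.50000)
J = -½ (J = 2*(-¼) + 0*(-1) = -½ + 0 = -½ ≈ -0.50000)
J*g(T, 1) = -½*1 = -½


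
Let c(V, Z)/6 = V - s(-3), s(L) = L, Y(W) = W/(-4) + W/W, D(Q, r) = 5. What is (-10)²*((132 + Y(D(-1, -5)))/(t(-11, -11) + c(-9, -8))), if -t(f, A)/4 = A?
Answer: 13175/8 ≈ 1646.9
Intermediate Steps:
t(f, A) = -4*A
Y(W) = 1 - W/4 (Y(W) = W*(-¼) + 1 = -W/4 + 1 = 1 - W/4)
c(V, Z) = 18 + 6*V (c(V, Z) = 6*(V - 1*(-3)) = 6*(V + 3) = 6*(3 + V) = 18 + 6*V)
(-10)²*((132 + Y(D(-1, -5)))/(t(-11, -11) + c(-9, -8))) = (-10)²*((132 + (1 - ¼*5))/(-4*(-11) + (18 + 6*(-9)))) = 100*((132 + (1 - 5/4))/(44 + (18 - 54))) = 100*((132 - ¼)/(44 - 36)) = 100*((527/4)/8) = 100*((527/4)*(⅛)) = 100*(527/32) = 13175/8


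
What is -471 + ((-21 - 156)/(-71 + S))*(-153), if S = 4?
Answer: -58638/67 ≈ -875.19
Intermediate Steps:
-471 + ((-21 - 156)/(-71 + S))*(-153) = -471 + ((-21 - 156)/(-71 + 4))*(-153) = -471 - 177/(-67)*(-153) = -471 - 177*(-1/67)*(-153) = -471 + (177/67)*(-153) = -471 - 27081/67 = -58638/67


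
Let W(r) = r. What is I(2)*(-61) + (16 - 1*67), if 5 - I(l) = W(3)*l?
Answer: 10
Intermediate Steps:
I(l) = 5 - 3*l
I(2)*(-61) + (16 - 1*67) = (5 - 3*2)*(-61) + (16 - 1*67) = (5 - 6)*(-61) + (16 - 67) = -1*(-61) - 51 = 61 - 51 = 10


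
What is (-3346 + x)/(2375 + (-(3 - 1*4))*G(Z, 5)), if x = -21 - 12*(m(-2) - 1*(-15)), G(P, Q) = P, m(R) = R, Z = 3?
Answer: -3523/2378 ≈ -1.4815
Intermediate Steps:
x = -177 (x = -21 - 12*(-2 - 1*(-15)) = -21 - 12*(-2 + 15) = -21 - 12*13 = -21 - 156 = -177)
(-3346 + x)/(2375 + (-(3 - 1*4))*G(Z, 5)) = (-3346 - 177)/(2375 - (3 - 1*4)*3) = -3523/(2375 - (3 - 4)*3) = -3523/(2375 - 1*(-1)*3) = -3523/(2375 + 1*3) = -3523/(2375 + 3) = -3523/2378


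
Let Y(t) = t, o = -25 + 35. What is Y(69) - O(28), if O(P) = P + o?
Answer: 31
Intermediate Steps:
o = 10
O(P) = 10 + P (O(P) = P + 10 = 10 + P)
Y(69) - O(28) = 69 - (10 + 28) = 69 - 1*38 = 69 - 38 = 31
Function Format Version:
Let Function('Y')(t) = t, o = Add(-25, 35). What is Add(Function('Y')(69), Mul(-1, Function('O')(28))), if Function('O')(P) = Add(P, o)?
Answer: 31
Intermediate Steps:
o = 10
Function('O')(P) = Add(10, P) (Function('O')(P) = Add(P, 10) = Add(10, P))
Add(Function('Y')(69), Mul(-1, Function('O')(28))) = Add(69, Mul(-1, Add(10, 28))) = Add(69, Mul(-1, 38)) = Add(69, -38) = 31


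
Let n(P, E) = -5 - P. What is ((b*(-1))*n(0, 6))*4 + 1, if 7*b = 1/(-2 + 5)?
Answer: 41/21 ≈ 1.9524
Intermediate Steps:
b = 1/21 (b = 1/(7*(-2 + 5)) = (⅐)/3 = (⅐)*(⅓) = 1/21 ≈ 0.047619)
((b*(-1))*n(0, 6))*4 + 1 = (((1/21)*(-1))*(-5 - 1*0))*4 + 1 = -(-5 + 0)/21*4 + 1 = -1/21*(-5)*4 + 1 = (5/21)*4 + 1 = 20/21 + 1 = 41/21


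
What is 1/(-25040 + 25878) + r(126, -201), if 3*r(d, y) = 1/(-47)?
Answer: -697/118158 ≈ -0.0058989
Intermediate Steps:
r(d, y) = -1/141 (r(d, y) = (⅓)/(-47) = (⅓)*(-1/47) = -1/141)
1/(-25040 + 25878) + r(126, -201) = 1/(-25040 + 25878) - 1/141 = 1/838 - 1/141 = -697/118158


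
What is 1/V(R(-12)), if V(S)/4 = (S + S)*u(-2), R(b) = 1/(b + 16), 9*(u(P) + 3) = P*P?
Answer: -9/46 ≈ -0.19565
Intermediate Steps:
u(P) = -3 + P²/9 (u(P) = -3 + (P*P)/9 = -3 + P²/9)
R(b) = 1/(16 + b)
V(S) = -184*S/9 (V(S) = 4*((S + S)*(-3 + (⅑)*(-2)²)) = 4*((2*S)*(-3 + (⅑)*4)) = 4*((2*S)*(-3 + 4/9)) = 4*((2*S)*(-23/9)) = 4*(-46*S/9) = -184*S/9)
1/V(R(-12)) = 1/(-184/(9*(16 - 12))) = 1/(-184/9/4) = 1/(-184/9*¼) = 1/(-46/9) = -9/46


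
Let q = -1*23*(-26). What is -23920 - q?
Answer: -24518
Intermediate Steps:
q = 598 (q = -23*(-26) = 598)
-23920 - q = -23920 - 1*598 = -23920 - 598 = -24518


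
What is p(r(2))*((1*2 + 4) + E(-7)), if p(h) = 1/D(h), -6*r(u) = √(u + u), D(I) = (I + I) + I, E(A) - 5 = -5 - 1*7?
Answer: 1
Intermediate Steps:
E(A) = -7 (E(A) = 5 + (-5 - 1*7) = 5 + (-5 - 7) = 5 - 12 = -7)
D(I) = 3*I (D(I) = 2*I + I = 3*I)
r(u) = -√2*√u/6 (r(u) = -√(u + u)/6 = -√2*√u/6)
p(h) = 1/(3*h)
p(r(2))*((1*2 + 4) + E(-7)) = (1/(3*((-√2*√2/6))))*((1*2 + 4) - 7) = (1/(3*(-⅓)))*((2 + 4) - 7) = ((⅓)*(-3))*(6 - 7) = -1*(-1) = 1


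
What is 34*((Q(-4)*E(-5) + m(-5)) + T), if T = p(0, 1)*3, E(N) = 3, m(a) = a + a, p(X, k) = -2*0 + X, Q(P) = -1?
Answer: -442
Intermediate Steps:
p(X, k) = X (p(X, k) = 0 + X = X)
m(a) = 2*a
T = 0 (T = 0*3 = 0)
34*((Q(-4)*E(-5) + m(-5)) + T) = 34*((-1*3 + 2*(-5)) + 0) = 34*((-3 - 10) + 0) = 34*(-13 + 0) = 34*(-13) = -442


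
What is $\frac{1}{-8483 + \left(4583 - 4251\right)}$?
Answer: $- \frac{1}{8151} \approx -0.00012268$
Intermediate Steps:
$\frac{1}{-8483 + \left(4583 - 4251\right)} = \frac{1}{-8483 + 332} = \frac{1}{-8151} = - \frac{1}{8151}$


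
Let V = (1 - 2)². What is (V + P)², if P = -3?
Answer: 4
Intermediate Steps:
V = 1 (V = (-1)² = 1)
(V + P)² = (1 - 3)² = (-2)² = 4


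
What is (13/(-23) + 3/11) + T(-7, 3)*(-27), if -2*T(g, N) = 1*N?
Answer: 20345/506 ≈ 40.208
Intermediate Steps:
T(g, N) = -N/2
(13/(-23) + 3/11) + T(-7, 3)*(-27) = (13/(-23) + 3/11) - ½*3*(-27) = (13*(-1/23) + 3*(1/11)) - 3/2*(-27) = (-13/23 + 3/11) + 81/2 = -74/253 + 81/2 = 20345/506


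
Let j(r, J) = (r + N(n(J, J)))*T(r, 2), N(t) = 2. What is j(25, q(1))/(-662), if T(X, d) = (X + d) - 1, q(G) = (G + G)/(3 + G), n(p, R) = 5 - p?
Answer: -351/331 ≈ -1.0604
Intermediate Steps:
q(G) = 2*G/(3 + G) (q(G) = (2*G)/(3 + G) = 2*G/(3 + G))
T(X, d) = -1 + X + d
j(r, J) = (1 + r)*(2 + r) (j(r, J) = (r + 2)*(-1 + r + 2) = (2 + r)*(1 + r) = (1 + r)*(2 + r))
j(25, q(1))/(-662) = ((1 + 25)*(2 + 25))/(-662) = (26*27)*(-1/662) = 702*(-1/662) = -351/331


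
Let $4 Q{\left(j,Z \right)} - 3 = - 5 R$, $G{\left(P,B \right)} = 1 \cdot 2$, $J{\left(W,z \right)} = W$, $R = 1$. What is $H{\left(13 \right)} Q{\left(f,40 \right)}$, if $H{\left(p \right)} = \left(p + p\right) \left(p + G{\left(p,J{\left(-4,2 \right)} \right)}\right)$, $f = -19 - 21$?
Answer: $-195$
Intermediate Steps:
$f = -40$ ($f = -19 - 21 = -40$)
$G{\left(P,B \right)} = 2$
$Q{\left(j,Z \right)} = - \frac{1}{2}$ ($Q{\left(j,Z \right)} = \frac{3}{4} + \frac{\left(-5\right) 1}{4} = \frac{3}{4} + \frac{1}{4} \left(-5\right) = \frac{3}{4} - \frac{5}{4} = - \frac{1}{2}$)
$H{\left(p \right)} = 2 p \left(2 + p\right)$ ($H{\left(p \right)} = \left(p + p\right) \left(p + 2\right) = 2 p \left(2 + p\right)$)
$H{\left(13 \right)} Q{\left(f,40 \right)} = 2 \cdot 13 \left(2 + 13\right) \left(- \frac{1}{2}\right) = 2 \cdot 13 \cdot 15 \left(- \frac{1}{2}\right) = 390 \left(- \frac{1}{2}\right) = -195$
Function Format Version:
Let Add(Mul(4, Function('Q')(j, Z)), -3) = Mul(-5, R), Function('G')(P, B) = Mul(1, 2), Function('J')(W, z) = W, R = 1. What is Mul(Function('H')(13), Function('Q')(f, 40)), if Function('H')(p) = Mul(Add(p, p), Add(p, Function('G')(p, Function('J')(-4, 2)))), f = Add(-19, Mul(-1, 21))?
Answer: -195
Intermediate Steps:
f = -40 (f = Add(-19, -21) = -40)
Function('G')(P, B) = 2
Function('Q')(j, Z) = Rational(-1, 2) (Function('Q')(j, Z) = Add(Rational(3, 4), Mul(Rational(1, 4), Mul(-5, 1))) = Add(Rational(3, 4), Mul(Rational(1, 4), -5)) = Add(Rational(3, 4), Rational(-5, 4)) = Rational(-1, 2))
Function('H')(p) = Mul(2, p, Add(2, p)) (Function('H')(p) = Mul(Add(p, p), Add(p, 2)) = Mul(Mul(2, p), Add(2, p)) = Mul(2, p, Add(2, p)))
Mul(Function('H')(13), Function('Q')(f, 40)) = Mul(Mul(2, 13, Add(2, 13)), Rational(-1, 2)) = Mul(Mul(2, 13, 15), Rational(-1, 2)) = Mul(390, Rational(-1, 2)) = -195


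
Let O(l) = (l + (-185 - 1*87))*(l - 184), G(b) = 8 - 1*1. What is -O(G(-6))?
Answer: -46905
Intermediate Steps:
G(b) = 7 (G(b) = 8 - 1 = 7)
O(l) = (-272 + l)*(-184 + l) (O(l) = (l + (-185 - 87))*(-184 + l) = (l - 272)*(-184 + l) = (-272 + l)*(-184 + l))
-O(G(-6)) = -(50048 + 7² - 456*7) = -(50048 + 49 - 3192) = -1*46905 = -46905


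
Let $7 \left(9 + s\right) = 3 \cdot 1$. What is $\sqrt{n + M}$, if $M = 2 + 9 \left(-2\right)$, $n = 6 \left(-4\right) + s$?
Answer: $\frac{2 i \sqrt{595}}{7} \approx 6.9693 i$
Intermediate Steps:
$s = - \frac{60}{7}$ ($s = -9 + \frac{3 \cdot 1}{7} = -9 + \frac{1}{7} \cdot 3 = -9 + \frac{3}{7} = - \frac{60}{7} \approx -8.5714$)
$n = - \frac{228}{7}$ ($n = 6 \left(-4\right) - \frac{60}{7} = -24 - \frac{60}{7} = - \frac{228}{7} \approx -32.571$)
$M = -16$ ($M = 2 - 18 = -16$)
$\sqrt{n + M} = \sqrt{- \frac{228}{7} - 16} = \sqrt{- \frac{340}{7}} = \frac{2 i \sqrt{595}}{7}$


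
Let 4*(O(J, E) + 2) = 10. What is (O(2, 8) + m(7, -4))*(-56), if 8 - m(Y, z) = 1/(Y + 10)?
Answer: -8036/17 ≈ -472.71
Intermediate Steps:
m(Y, z) = 8 - 1/(10 + Y) (m(Y, z) = 8 - 1/(Y + 10) = 8 - 1/(10 + Y))
O(J, E) = ½ (O(J, E) = -2 + (¼)*10 = -2 + 5/2 = ½)
(O(2, 8) + m(7, -4))*(-56) = (½ + (79 + 8*7)/(10 + 7))*(-56) = (½ + (79 + 56)/17)*(-56) = (½ + (1/17)*135)*(-56) = (½ + 135/17)*(-56) = (287/34)*(-56) = -8036/17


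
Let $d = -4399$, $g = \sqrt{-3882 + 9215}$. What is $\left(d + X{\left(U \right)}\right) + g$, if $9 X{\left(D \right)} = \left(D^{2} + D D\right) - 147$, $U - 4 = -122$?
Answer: $- \frac{11890}{9} + \sqrt{5333} \approx -1248.1$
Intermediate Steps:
$U = -118$ ($U = 4 - 122 = -118$)
$X{\left(D \right)} = - \frac{49}{3} + \frac{2 D^{2}}{9}$ ($X{\left(D \right)} = \frac{\left(D^{2} + D D\right) - 147}{9} = \frac{\left(D^{2} + D^{2}\right) - 147}{9} = \frac{2 D^{2} - 147}{9} = \frac{-147 + 2 D^{2}}{9} = - \frac{49}{3} + \frac{2 D^{2}}{9}$)
$g = \sqrt{5333} \approx 73.027$
$\left(d + X{\left(U \right)}\right) + g = \left(-4399 - \left(\frac{49}{3} - \frac{2 \left(-118\right)^{2}}{9}\right)\right) + \sqrt{5333} = \left(-4399 + \left(- \frac{49}{3} + \frac{2}{9} \cdot 13924\right)\right) + \sqrt{5333} = \left(-4399 + \left(- \frac{49}{3} + \frac{27848}{9}\right)\right) + \sqrt{5333} = \left(-4399 + \frac{27701}{9}\right) + \sqrt{5333} = - \frac{11890}{9} + \sqrt{5333}$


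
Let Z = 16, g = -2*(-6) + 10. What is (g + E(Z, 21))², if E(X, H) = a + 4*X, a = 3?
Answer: 7921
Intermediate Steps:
g = 22 (g = 12 + 10 = 22)
E(X, H) = 3 + 4*X
(g + E(Z, 21))² = (22 + (3 + 4*16))² = (22 + (3 + 64))² = (22 + 67)² = 89² = 7921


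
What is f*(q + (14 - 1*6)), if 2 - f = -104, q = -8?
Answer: 0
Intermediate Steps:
f = 106 (f = 2 - 1*(-104) = 2 + 104 = 106)
f*(q + (14 - 1*6)) = 106*(-8 + (14 - 1*6)) = 106*(-8 + (14 - 6)) = 106*(-8 + 8) = 106*0 = 0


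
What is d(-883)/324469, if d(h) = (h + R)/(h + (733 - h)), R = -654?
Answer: -1537/237835777 ≈ -6.4624e-6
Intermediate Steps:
d(h) = -654/733 + h/733 (d(h) = (h - 654)/(h + (733 - h)) = (-654 + h)/733 = (-654 + h)*(1/733) = -654/733 + h/733)
d(-883)/324469 = (-654/733 + (1/733)*(-883))/324469 = (-654/733 - 883/733)*(1/324469) = -1537/733*1/324469 = -1537/237835777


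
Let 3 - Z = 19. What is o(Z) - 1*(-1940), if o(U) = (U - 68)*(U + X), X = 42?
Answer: -244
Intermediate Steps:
Z = -16 (Z = 3 - 1*19 = 3 - 19 = -16)
o(U) = (-68 + U)*(42 + U) (o(U) = (U - 68)*(U + 42) = (-68 + U)*(42 + U))
o(Z) - 1*(-1940) = (-2856 + (-16)² - 26*(-16)) - 1*(-1940) = (-2856 + 256 + 416) + 1940 = -2184 + 1940 = -244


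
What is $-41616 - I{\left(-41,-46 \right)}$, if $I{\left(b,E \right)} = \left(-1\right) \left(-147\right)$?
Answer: $-41763$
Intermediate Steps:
$I{\left(b,E \right)} = 147$
$-41616 - I{\left(-41,-46 \right)} = -41616 - 147 = -41763$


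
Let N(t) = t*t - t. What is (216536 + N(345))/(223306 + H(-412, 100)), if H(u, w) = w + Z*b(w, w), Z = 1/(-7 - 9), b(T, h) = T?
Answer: 191552/127657 ≈ 1.5005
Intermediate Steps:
Z = -1/16 (Z = 1/(-16) = -1/16 ≈ -0.062500)
N(t) = t² - t
H(u, w) = 15*w/16 (H(u, w) = w - w/16 = 15*w/16)
(216536 + N(345))/(223306 + H(-412, 100)) = (216536 + 345*(-1 + 345))/(223306 + (15/16)*100) = (216536 + 345*344)/(223306 + 375/4) = (216536 + 118680)/(893599/4) = 335216*(4/893599) = 191552/127657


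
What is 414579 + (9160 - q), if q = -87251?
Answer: 510990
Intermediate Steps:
414579 + (9160 - q) = 414579 + (9160 - 1*(-87251)) = 414579 + (9160 + 87251) = 414579 + 96411 = 510990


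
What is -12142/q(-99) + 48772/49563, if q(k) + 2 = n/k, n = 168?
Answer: 9932575201/3023343 ≈ 3285.3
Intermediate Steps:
q(k) = -2 + 168/k
-12142/q(-99) + 48772/49563 = -12142/(-2 + 168/(-99)) + 48772/49563 = -12142/(-2 + 168*(-1/99)) + 48772*(1/49563) = -12142/(-2 - 56/33) + 48772/49563 = -12142/(-122/33) + 48772/49563 = -12142*(-33/122) + 48772/49563 = 200343/61 + 48772/49563 = 9932575201/3023343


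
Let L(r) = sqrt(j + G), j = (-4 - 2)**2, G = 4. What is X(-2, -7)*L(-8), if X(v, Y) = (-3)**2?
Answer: 18*sqrt(10) ≈ 56.921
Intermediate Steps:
X(v, Y) = 9
j = 36 (j = (-6)**2 = 36)
L(r) = 2*sqrt(10) (L(r) = sqrt(36 + 4) = sqrt(40) = 2*sqrt(10))
X(-2, -7)*L(-8) = 9*(2*sqrt(10)) = 18*sqrt(10)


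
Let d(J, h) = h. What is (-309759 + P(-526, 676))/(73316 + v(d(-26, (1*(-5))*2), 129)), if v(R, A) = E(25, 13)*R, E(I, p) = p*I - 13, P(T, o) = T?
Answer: -310285/70196 ≈ -4.4203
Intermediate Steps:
E(I, p) = -13 + I*p (E(I, p) = I*p - 13 = -13 + I*p)
v(R, A) = 312*R (v(R, A) = (-13 + 25*13)*R = (-13 + 325)*R = 312*R)
(-309759 + P(-526, 676))/(73316 + v(d(-26, (1*(-5))*2), 129)) = (-309759 - 526)/(73316 + 312*((1*(-5))*2)) = -310285/(73316 + 312*(-5*2)) = -310285/(73316 + 312*(-10)) = -310285/(73316 - 3120) = -310285/70196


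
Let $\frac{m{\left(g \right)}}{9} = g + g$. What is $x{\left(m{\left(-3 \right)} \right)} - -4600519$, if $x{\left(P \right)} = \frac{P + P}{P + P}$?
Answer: $4600520$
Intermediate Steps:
$m{\left(g \right)} = 18 g$ ($m{\left(g \right)} = 9 \left(g + g\right) = 9 \cdot 2 g = 18 g$)
$x{\left(P \right)} = 1$ ($x{\left(P \right)} = \frac{2 P}{2 P} = 2 P \frac{1}{2 P} = 1$)
$x{\left(m{\left(-3 \right)} \right)} - -4600519 = 1 - -4600519 = 1 + 4600519 = 4600520$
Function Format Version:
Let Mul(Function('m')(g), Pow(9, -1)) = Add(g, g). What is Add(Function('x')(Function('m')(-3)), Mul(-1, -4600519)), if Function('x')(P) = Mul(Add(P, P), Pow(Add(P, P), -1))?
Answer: 4600520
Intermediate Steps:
Function('m')(g) = Mul(18, g) (Function('m')(g) = Mul(9, Add(g, g)) = Mul(9, Mul(2, g)) = Mul(18, g))
Function('x')(P) = 1 (Function('x')(P) = Mul(Mul(2, P), Pow(Mul(2, P), -1)) = Mul(Mul(2, P), Mul(Rational(1, 2), Pow(P, -1))) = 1)
Add(Function('x')(Function('m')(-3)), Mul(-1, -4600519)) = Add(1, Mul(-1, -4600519)) = Add(1, 4600519) = 4600520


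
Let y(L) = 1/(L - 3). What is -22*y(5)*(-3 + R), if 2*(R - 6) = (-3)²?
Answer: -165/2 ≈ -82.500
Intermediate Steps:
R = 21/2 (R = 6 + (½)*(-3)² = 6 + (½)*9 = 6 + 9/2 = 21/2 ≈ 10.500)
y(L) = 1/(-3 + L)
-22*y(5)*(-3 + R) = -22*(-3 + 21/2)/(-3 + 5) = -22*15/(2*2) = -11*15/2 = -22*15/4 = -165/2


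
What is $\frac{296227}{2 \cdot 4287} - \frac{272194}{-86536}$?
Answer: $\frac{241104233}{6396204} \approx 37.695$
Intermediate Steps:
$\frac{296227}{2 \cdot 4287} - \frac{272194}{-86536} = \frac{296227}{8574} - - \frac{4693}{1492} = 296227 \cdot \frac{1}{8574} + \frac{4693}{1492} = \frac{296227}{8574} + \frac{4693}{1492} = \frac{241104233}{6396204}$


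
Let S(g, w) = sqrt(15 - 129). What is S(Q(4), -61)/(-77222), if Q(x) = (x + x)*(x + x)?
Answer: -I*sqrt(114)/77222 ≈ -0.00013826*I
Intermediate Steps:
Q(x) = 4*x**2 (Q(x) = (2*x)*(2*x) = 4*x**2)
S(g, w) = I*sqrt(114) (S(g, w) = sqrt(-114) = I*sqrt(114))
S(Q(4), -61)/(-77222) = (I*sqrt(114))/(-77222) = (I*sqrt(114))*(-1/77222) = -I*sqrt(114)/77222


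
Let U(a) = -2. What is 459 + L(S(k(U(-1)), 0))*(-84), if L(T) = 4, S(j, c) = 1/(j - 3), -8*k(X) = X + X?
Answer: 123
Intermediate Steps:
k(X) = -X/4 (k(X) = -(X + X)/8 = -X/4)
S(j, c) = 1/(-3 + j)
459 + L(S(k(U(-1)), 0))*(-84) = 459 + 4*(-84) = 459 - 336 = 123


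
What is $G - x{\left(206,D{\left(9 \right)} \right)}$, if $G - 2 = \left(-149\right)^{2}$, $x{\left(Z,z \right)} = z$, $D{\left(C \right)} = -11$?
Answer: $22214$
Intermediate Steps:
$G = 22203$ ($G = 2 + \left(-149\right)^{2} = 2 + 22201 = 22203$)
$G - x{\left(206,D{\left(9 \right)} \right)} = 22203 - -11 = 22203 + 11 = 22214$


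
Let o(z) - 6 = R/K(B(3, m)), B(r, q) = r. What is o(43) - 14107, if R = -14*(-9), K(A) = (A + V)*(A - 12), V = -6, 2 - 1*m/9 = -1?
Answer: -42289/3 ≈ -14096.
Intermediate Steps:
m = 27 (m = 18 - 9*(-1) = 18 + 9 = 27)
K(A) = (-12 + A)*(-6 + A) (K(A) = (A - 6)*(A - 12) = (-6 + A)*(-12 + A) = (-12 + A)*(-6 + A))
R = 126
o(z) = 32/3 (o(z) = 6 + 126/(72 + 3**2 - 18*3) = 6 + 126/(72 + 9 - 54) = 6 + 126/27 = 6 + 126*(1/27) = 6 + 14/3 = 32/3)
o(43) - 14107 = 32/3 - 14107 = -42289/3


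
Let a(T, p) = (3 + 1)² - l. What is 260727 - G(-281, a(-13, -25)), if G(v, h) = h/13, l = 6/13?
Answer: 44062661/169 ≈ 2.6073e+5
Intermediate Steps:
l = 6/13 (l = 6*(1/13) = 6/13 ≈ 0.46154)
a(T, p) = 202/13 (a(T, p) = (3 + 1)² - 1*6/13 = 4² - 6/13 = 16 - 6/13 = 202/13)
G(v, h) = h/13 (G(v, h) = h*(1/13) = h/13)
260727 - G(-281, a(-13, -25)) = 260727 - 202/(13*13) = 260727 - 1*202/169 = 260727 - 202/169 = 44062661/169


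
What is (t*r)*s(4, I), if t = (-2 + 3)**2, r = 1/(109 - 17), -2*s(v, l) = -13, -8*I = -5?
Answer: 13/184 ≈ 0.070652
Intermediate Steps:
I = 5/8 (I = -1/8*(-5) = 5/8 ≈ 0.62500)
s(v, l) = 13/2 (s(v, l) = -1/2*(-13) = 13/2)
r = 1/92 ≈ 0.010870
t = 1 (t = 1**2 = 1)
(t*r)*s(4, I) = (1*(1/92))*(13/2) = (1/92)*(13/2) = 13/184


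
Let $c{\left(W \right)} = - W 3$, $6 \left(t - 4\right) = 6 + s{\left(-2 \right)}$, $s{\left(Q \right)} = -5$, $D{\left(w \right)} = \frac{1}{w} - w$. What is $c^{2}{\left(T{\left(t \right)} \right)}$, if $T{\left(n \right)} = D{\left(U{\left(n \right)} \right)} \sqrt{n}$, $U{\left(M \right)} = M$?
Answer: $\frac{346921}{600} \approx 578.2$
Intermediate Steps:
$t = \frac{25}{6}$ ($t = 4 + \frac{6 - 5}{6} = 4 + \frac{1}{6} \cdot 1 = 4 + \frac{1}{6} = \frac{25}{6} \approx 4.1667$)
$T{\left(n \right)} = \sqrt{n} \left(\frac{1}{n} - n\right)$ ($T{\left(n \right)} = \left(\frac{1}{n} - n\right) \sqrt{n} = \sqrt{n} \left(\frac{1}{n} - n\right)$)
$c{\left(W \right)} = - 3 W$
$c^{2}{\left(T{\left(t \right)} \right)} = \left(- 3 \frac{1 - \left(\frac{25}{6}\right)^{2}}{\frac{5}{6} \sqrt{6}}\right)^{2} = \left(- 3 \frac{\sqrt{6}}{5} \left(1 - \frac{625}{36}\right)\right)^{2} = \left(- 3 \frac{\sqrt{6}}{5} \left(- \frac{589}{36}\right)\right)^{2} = \left(- 3 \left(- \frac{589 \sqrt{6}}{180}\right)\right)^{2} = \left(\frac{589 \sqrt{6}}{60}\right)^{2} = \frac{346921}{600}$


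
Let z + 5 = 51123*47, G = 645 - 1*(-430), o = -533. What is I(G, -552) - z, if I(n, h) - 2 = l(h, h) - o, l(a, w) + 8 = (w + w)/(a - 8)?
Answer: -84078646/35 ≈ -2.4022e+6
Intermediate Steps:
l(a, w) = -8 + 2*w/(-8 + a) (l(a, w) = -8 + (w + w)/(a - 8) = -8 + (2*w)/(-8 + a) = -8 + 2*w/(-8 + a))
G = 1075 (G = 645 + 430 = 1075)
I(n, h) = 535 + 2*(32 - 3*h)/(-8 + h) (I(n, h) = 2 + (2*(32 + h - 4*h)/(-8 + h) - 1*(-533)) = 2 + (2*(32 - 3*h)/(-8 + h) + 533) = 2 + (533 + 2*(32 - 3*h)/(-8 + h)) = 535 + 2*(32 - 3*h)/(-8 + h))
z = 2402776 (z = -5 + 51123*47 = -5 + 2402781 = 2402776)
I(G, -552) - z = (-4216 + 529*(-552))/(-8 - 552) - 1*2402776 = (-4216 - 292008)/(-560) - 2402776 = -1/560*(-296224) - 2402776 = 18514/35 - 2402776 = -84078646/35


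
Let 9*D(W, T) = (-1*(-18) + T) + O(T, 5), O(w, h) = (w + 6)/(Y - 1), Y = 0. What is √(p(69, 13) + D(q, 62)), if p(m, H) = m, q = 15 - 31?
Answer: √633/3 ≈ 8.3865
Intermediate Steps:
q = -16
O(w, h) = -6 - w (O(w, h) = (w + 6)/(0 - 1) = (6 + w)/(-1) = (6 + w)*(-1) = -6 - w)
D(W, T) = 4/3 (D(W, T) = ((-1*(-18) + T) + (-6 - T))/9 = ((18 + T) + (-6 - T))/9 = (⅑)*12 = 4/3)
√(p(69, 13) + D(q, 62)) = √(69 + 4/3) = √(211/3) = √633/3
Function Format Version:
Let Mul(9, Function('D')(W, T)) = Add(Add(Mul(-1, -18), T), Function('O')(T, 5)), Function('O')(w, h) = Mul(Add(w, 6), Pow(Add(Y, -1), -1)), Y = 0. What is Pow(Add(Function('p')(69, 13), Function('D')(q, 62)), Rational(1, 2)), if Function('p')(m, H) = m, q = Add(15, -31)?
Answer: Mul(Rational(1, 3), Pow(633, Rational(1, 2))) ≈ 8.3865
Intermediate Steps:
q = -16
Function('O')(w, h) = Add(-6, Mul(-1, w)) (Function('O')(w, h) = Mul(Add(w, 6), Pow(Add(0, -1), -1)) = Mul(Add(6, w), Pow(-1, -1)) = Mul(Add(6, w), -1) = Add(-6, Mul(-1, w)))
Function('D')(W, T) = Rational(4, 3) (Function('D')(W, T) = Mul(Rational(1, 9), Add(Add(Mul(-1, -18), T), Add(-6, Mul(-1, T)))) = Mul(Rational(1, 9), Add(Add(18, T), Add(-6, Mul(-1, T)))) = Mul(Rational(1, 9), 12) = Rational(4, 3))
Pow(Add(Function('p')(69, 13), Function('D')(q, 62)), Rational(1, 2)) = Pow(Add(69, Rational(4, 3)), Rational(1, 2)) = Pow(Rational(211, 3), Rational(1, 2)) = Mul(Rational(1, 3), Pow(633, Rational(1, 2)))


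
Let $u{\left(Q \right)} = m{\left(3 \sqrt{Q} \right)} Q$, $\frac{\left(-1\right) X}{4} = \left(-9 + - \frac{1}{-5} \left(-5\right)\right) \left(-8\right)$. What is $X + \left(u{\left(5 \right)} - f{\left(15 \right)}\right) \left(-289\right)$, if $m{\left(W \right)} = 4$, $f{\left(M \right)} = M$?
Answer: $-1765$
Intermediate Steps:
$X = -320$ ($X = - 4 \left(-9 + - \frac{1}{-5} \left(-5\right)\right) \left(-8\right) = - 4 \left(-9 + \left(-1\right) \left(- \frac{1}{5}\right) \left(-5\right)\right) \left(-8\right) = - 4 \left(-9 + \frac{1}{5} \left(-5\right)\right) \left(-8\right) = - 4 \left(-9 - 1\right) \left(-8\right) = - 4 \left(\left(-10\right) \left(-8\right)\right) = \left(-4\right) 80 = -320$)
$u{\left(Q \right)} = 4 Q$
$X + \left(u{\left(5 \right)} - f{\left(15 \right)}\right) \left(-289\right) = -320 + \left(4 \cdot 5 - 15\right) \left(-289\right) = -320 + \left(20 - 15\right) \left(-289\right) = -320 + 5 \left(-289\right) = -320 - 1445 = -1765$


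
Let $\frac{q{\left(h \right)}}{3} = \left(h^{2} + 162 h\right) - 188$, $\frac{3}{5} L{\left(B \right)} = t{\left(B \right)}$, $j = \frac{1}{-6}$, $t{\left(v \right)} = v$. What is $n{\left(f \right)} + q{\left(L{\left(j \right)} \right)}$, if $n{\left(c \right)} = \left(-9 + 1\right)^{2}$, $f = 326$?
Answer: $- \frac{68555}{108} \approx -634.77$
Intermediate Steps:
$j = - \frac{1}{6} \approx -0.16667$
$n{\left(c \right)} = 64$ ($n{\left(c \right)} = \left(-8\right)^{2} = 64$)
$L{\left(B \right)} = \frac{5 B}{3}$
$q{\left(h \right)} = -564 + 3 h^{2} + 486 h$ ($q{\left(h \right)} = 3 \left(\left(h^{2} + 162 h\right) - 188\right) = 3 \left(-188 + h^{2} + 162 h\right) = -564 + 3 h^{2} + 486 h$)
$n{\left(f \right)} + q{\left(L{\left(j \right)} \right)} = 64 + \left(-564 + 3 \left(\frac{5}{3} \left(- \frac{1}{6}\right)\right)^{2} + 486 \cdot \frac{5}{3} \left(- \frac{1}{6}\right)\right) = 64 + \left(-564 + 3 \left(- \frac{5}{18}\right)^{2} + 486 \left(- \frac{5}{18}\right)\right) = 64 - \frac{75467}{108} = - \frac{68555}{108}$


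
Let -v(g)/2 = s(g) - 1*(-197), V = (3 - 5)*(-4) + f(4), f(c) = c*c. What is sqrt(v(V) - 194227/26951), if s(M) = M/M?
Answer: I*sqrt(292871746673)/26951 ≈ 20.08*I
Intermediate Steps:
f(c) = c**2
s(M) = 1
V = 24 (V = (3 - 5)*(-4) + 4**2 = -2*(-4) + 16 = 8 + 16 = 24)
v(g) = -396 (v(g) = -2*(1 - 1*(-197)) = -2*(1 + 197) = -2*198 = -396)
sqrt(v(V) - 194227/26951) = sqrt(-396 - 194227/26951) = sqrt(-10866823/26951) = I*sqrt(292871746673)/26951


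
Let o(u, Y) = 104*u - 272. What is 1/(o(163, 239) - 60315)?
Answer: -1/43635 ≈ -2.2917e-5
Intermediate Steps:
o(u, Y) = -272 + 104*u
1/(o(163, 239) - 60315) = 1/((-272 + 104*163) - 60315) = 1/((-272 + 16952) - 60315) = 1/(16680 - 60315) = 1/(-43635) = -1/43635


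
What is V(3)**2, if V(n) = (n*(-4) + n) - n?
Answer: 144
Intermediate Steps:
V(n) = -4*n (V(n) = (-4*n + n) - n = -3*n - n = -4*n)
V(3)**2 = (-4*3)**2 = (-12)**2 = 144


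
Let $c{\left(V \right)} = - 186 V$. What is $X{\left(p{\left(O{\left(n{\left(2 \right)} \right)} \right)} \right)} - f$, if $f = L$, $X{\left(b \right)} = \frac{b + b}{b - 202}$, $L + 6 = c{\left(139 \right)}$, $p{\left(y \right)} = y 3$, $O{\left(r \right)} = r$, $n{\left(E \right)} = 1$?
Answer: $\frac{5146134}{199} \approx 25860.0$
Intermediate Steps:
$p{\left(y \right)} = 3 y$
$L = -25860$ ($L = -6 - 25854 = -25860$)
$X{\left(b \right)} = \frac{2 b}{-202 + b}$
$f = -25860$
$X{\left(p{\left(O{\left(n{\left(2 \right)} \right)} \right)} \right)} - f = \frac{2 \cdot 3 \cdot 1}{-202 + 3 \cdot 1} - -25860 = 2 \cdot 3 \frac{1}{-202 + 3} + 25860 = 2 \cdot 3 \frac{1}{-199} + 25860 = 2 \cdot 3 \left(- \frac{1}{199}\right) + 25860 = - \frac{6}{199} + 25860 = \frac{5146134}{199}$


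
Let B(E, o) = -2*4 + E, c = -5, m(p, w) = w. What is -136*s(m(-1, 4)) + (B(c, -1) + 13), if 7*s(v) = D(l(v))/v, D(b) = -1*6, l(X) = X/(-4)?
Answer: 204/7 ≈ 29.143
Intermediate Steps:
B(E, o) = -8 + E
l(X) = -X/4 (l(X) = X*(-¼) = -X/4)
D(b) = -6
s(v) = -6/(7*v) (s(v) = (-6/v)/7 = -6/(7*v))
-136*s(m(-1, 4)) + (B(c, -1) + 13) = -(-816)/(7*4) + ((-8 - 5) + 13) = -(-816)/(7*4) + (-13 + 13) = -136*(-3/14) + 0 = 204/7 + 0 = 204/7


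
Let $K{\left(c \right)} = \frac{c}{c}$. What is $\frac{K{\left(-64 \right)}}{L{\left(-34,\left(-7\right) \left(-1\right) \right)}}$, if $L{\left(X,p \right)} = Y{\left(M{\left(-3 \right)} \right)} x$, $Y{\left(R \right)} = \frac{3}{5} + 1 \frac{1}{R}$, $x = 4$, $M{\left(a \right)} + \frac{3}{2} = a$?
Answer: $\frac{45}{68} \approx 0.66177$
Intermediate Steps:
$M{\left(a \right)} = - \frac{3}{2} + a$
$Y{\left(R \right)} = \frac{3}{5} + \frac{1}{R}$ ($Y{\left(R \right)} = 3 \cdot \frac{1}{5} + \frac{1}{R} = \frac{3}{5} + \frac{1}{R}$)
$K{\left(c \right)} = 1$
$L{\left(X,p \right)} = \frac{68}{45}$ ($L{\left(X,p \right)} = \left(\frac{3}{5} + \frac{1}{- \frac{3}{2} - 3}\right) 4 = \left(\frac{3}{5} + \frac{1}{- \frac{9}{2}}\right) 4 = \left(\frac{3}{5} - \frac{2}{9}\right) 4 = \frac{17}{45} \cdot 4 = \frac{68}{45}$)
$\frac{K{\left(-64 \right)}}{L{\left(-34,\left(-7\right) \left(-1\right) \right)}} = 1 \frac{1}{\frac{68}{45}} = 1 \cdot \frac{45}{68} = \frac{45}{68}$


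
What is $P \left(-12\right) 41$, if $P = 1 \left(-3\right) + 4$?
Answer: $-492$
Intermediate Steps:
$P = 1$ ($P = -3 + 4 = 1$)
$P \left(-12\right) 41 = 1 \left(-12\right) 41 = \left(-12\right) 41 = -492$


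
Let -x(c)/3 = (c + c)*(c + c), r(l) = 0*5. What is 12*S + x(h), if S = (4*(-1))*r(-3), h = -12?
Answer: -1728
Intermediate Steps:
r(l) = 0
S = 0 (S = (4*(-1))*0 = -4*0 = 0)
x(c) = -12*c**2 (x(c) = -3*(c + c)*(c + c) = -3*2*c*2*c = -12*c**2)
12*S + x(h) = 12*0 - 12*(-12)**2 = 0 - 12*144 = 0 - 1728 = -1728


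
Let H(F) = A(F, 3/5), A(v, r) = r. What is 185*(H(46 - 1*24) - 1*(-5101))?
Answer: 943796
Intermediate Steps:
H(F) = 3/5
185*(H(46 - 1*24) - 1*(-5101)) = 185*(3/5 - 1*(-5101)) = 185*(3/5 + 5101) = 185*(25508/5) = 943796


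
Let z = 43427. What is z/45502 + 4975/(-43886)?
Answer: 419866218/499225193 ≈ 0.84104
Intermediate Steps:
z/45502 + 4975/(-43886) = 43427/45502 + 4975/(-43886) = 43427*(1/45502) + 4975*(-1/43886) = 43427/45502 - 4975/43886 = 419866218/499225193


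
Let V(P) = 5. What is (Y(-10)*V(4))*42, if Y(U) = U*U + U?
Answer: 18900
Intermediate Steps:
Y(U) = U + U² (Y(U) = U² + U = U + U²)
(Y(-10)*V(4))*42 = (-10*(1 - 10)*5)*42 = (-10*(-9)*5)*42 = (90*5)*42 = 450*42 = 18900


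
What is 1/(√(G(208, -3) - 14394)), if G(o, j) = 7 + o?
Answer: -I*√14179/14179 ≈ -0.008398*I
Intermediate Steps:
1/(√(G(208, -3) - 14394)) = 1/(√((7 + 208) - 14394)) = 1/(√(215 - 14394)) = 1/(√(-14179)) = 1/(I*√14179) = -I*√14179/14179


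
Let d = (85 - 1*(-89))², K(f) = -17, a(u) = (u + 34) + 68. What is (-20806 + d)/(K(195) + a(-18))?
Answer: 9470/67 ≈ 141.34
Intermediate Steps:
a(u) = 102 + u (a(u) = (34 + u) + 68 = 102 + u)
d = 30276 (d = (85 + 89)² = 174² = 30276)
(-20806 + d)/(K(195) + a(-18)) = (-20806 + 30276)/(-17 + (102 - 18)) = 9470/(-17 + 84) = 9470/67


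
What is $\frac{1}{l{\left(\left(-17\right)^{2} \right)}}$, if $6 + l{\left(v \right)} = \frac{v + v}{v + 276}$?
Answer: $- \frac{565}{2812} \approx -0.20092$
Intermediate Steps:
$l{\left(v \right)} = -6 + \frac{2 v}{276 + v}$ ($l{\left(v \right)} = -6 + \frac{v + v}{v + 276} = -6 + \frac{2 v}{276 + v}$)
$\frac{1}{l{\left(\left(-17\right)^{2} \right)}} = \frac{1}{4 \frac{1}{276 + \left(-17\right)^{2}} \left(-414 - \left(-17\right)^{2}\right)} = \frac{1}{4 \frac{1}{276 + 289} \left(-414 - 289\right)} = \frac{1}{4 \cdot \frac{1}{565} \left(-414 - 289\right)} = \frac{1}{4 \cdot \frac{1}{565} \left(-703\right)} = \frac{1}{- \frac{2812}{565}} = - \frac{565}{2812}$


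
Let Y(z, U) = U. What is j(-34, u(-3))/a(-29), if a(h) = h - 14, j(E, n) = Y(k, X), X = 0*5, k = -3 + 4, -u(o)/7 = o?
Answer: 0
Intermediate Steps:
u(o) = -7*o
k = 1
X = 0
j(E, n) = 0
a(h) = -14 + h
j(-34, u(-3))/a(-29) = 0/(-14 - 29) = 0/(-43) = 0*(-1/43) = 0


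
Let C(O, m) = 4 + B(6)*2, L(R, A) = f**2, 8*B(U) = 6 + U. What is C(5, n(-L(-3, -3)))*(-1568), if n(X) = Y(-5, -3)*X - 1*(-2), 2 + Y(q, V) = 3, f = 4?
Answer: -10976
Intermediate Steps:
Y(q, V) = 1 (Y(q, V) = -2 + 3 = 1)
B(U) = 3/4 + U/8 (B(U) = (6 + U)/8 = 3/4 + U/8)
L(R, A) = 16 (L(R, A) = 4**2 = 16)
n(X) = 2 + X (n(X) = 1*X - 1*(-2) = X + 2 = 2 + X)
C(O, m) = 7 (C(O, m) = 4 + (3/4 + (1/8)*6)*2 = 4 + (3/4 + 3/4)*2 = 4 + (3/2)*2 = 4 + 3 = 7)
C(5, n(-L(-3, -3)))*(-1568) = 7*(-1568) = -10976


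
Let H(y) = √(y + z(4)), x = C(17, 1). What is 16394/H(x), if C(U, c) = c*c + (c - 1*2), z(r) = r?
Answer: 8197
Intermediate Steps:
C(U, c) = -2 + c + c² (C(U, c) = c² + (c - 2) = c² + (-2 + c) = -2 + c + c²)
x = 0 (x = -2 + 1 + 1² = -2 + 1 + 1 = 0)
H(y) = √(4 + y) (H(y) = √(y + 4) = √(4 + y))
16394/H(x) = 16394/(√(4 + 0)) = 16394/(√4) = 16394/2 = 16394*(½) = 8197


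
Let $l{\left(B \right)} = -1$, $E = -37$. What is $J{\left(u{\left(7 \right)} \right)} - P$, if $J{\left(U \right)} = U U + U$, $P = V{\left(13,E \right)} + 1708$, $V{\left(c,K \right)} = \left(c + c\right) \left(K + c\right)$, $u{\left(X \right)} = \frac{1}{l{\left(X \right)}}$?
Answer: $-1084$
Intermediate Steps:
$u{\left(X \right)} = -1$ ($u{\left(X \right)} = \frac{1}{-1} = -1$)
$V{\left(c,K \right)} = 2 c \left(K + c\right)$
$P = 1084$ ($P = 2 \cdot 13 \left(-37 + 13\right) + 1708 = 2 \cdot 13 \left(-24\right) + 1708 = -624 + 1708 = 1084$)
$J{\left(U \right)} = U + U^{2}$ ($J{\left(U \right)} = U^{2} + U = U + U^{2}$)
$J{\left(u{\left(7 \right)} \right)} - P = - (1 - 1) - 1084 = \left(-1\right) 0 - 1084 = 0 - 1084 = -1084$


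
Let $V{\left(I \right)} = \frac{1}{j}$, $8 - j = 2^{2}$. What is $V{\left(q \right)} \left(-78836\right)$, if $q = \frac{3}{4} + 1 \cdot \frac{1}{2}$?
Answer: $-19709$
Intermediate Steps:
$j = 4$ ($j = 8 - 2^{2} = 8 - 4 = 4$)
$q = \frac{5}{4}$ ($q = 3 \cdot \frac{1}{4} + 1 \cdot \frac{1}{2} = \frac{3}{4} + \frac{1}{2} = \frac{5}{4} \approx 1.25$)
$V{\left(I \right)} = \frac{1}{4}$
$V{\left(q \right)} \left(-78836\right) = \frac{1}{4} \left(-78836\right) = -19709$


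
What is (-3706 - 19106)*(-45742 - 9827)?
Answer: 1267640028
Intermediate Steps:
(-3706 - 19106)*(-45742 - 9827) = -22812*(-55569) = 1267640028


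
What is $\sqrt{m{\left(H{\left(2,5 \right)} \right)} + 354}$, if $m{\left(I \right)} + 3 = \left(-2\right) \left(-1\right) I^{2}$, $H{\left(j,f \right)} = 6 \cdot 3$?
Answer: $3 \sqrt{111} \approx 31.607$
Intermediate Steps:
$H{\left(j,f \right)} = 18$
$m{\left(I \right)} = -3 + 2 I^{2}$ ($m{\left(I \right)} = -3 + \left(-2\right) \left(-1\right) I^{2} = -3 + 2 I^{2}$)
$\sqrt{m{\left(H{\left(2,5 \right)} \right)} + 354} = \sqrt{\left(-3 + 2 \cdot 18^{2}\right) + 354} = \sqrt{\left(-3 + 2 \cdot 324\right) + 354} = \sqrt{\left(-3 + 648\right) + 354} = \sqrt{645 + 354} = \sqrt{999} = 3 \sqrt{111}$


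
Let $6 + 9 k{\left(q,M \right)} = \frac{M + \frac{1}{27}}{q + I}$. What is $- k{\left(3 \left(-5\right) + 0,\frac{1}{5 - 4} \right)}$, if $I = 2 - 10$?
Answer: $\frac{3754}{5589} \approx 0.67168$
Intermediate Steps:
$I = -8$ ($I = 2 - 10 = -8$)
$k{\left(q,M \right)} = - \frac{2}{3} + \frac{\frac{1}{27} + M}{9 \left(-8 + q\right)}$ ($k{\left(q,M \right)} = - \frac{2}{3} + \frac{\left(M + \frac{1}{27}\right) \frac{1}{q - 8}}{9} = - \frac{2}{3} + \frac{\left(M + \frac{1}{27}\right) \frac{1}{-8 + q}}{9} = - \frac{2}{3} + \frac{\left(\frac{1}{27} + M\right) \frac{1}{-8 + q}}{9} = - \frac{2}{3} + \frac{\frac{1}{-8 + q} \left(\frac{1}{27} + M\right)}{9} = - \frac{2}{3} + \frac{\frac{1}{27} + M}{9 \left(-8 + q\right)}$)
$- k{\left(3 \left(-5\right) + 0,\frac{1}{5 - 4} \right)} = - \frac{1297 - 162 \left(3 \left(-5\right) + 0\right) + \frac{27}{5 - 4}}{243 \left(-8 + \left(3 \left(-5\right) + 0\right)\right)} = - \frac{1297 - 162 \left(-15 + 0\right) + \frac{27}{1}}{243 \left(-8 + \left(-15 + 0\right)\right)} = - \frac{1297 - -2430 + 27 \cdot 1}{243 \left(-8 - 15\right)} = - \frac{1297 + 2430 + 27}{243 \left(-23\right)} = - \frac{\left(-1\right) 3754}{243 \cdot 23} = \left(-1\right) \left(- \frac{3754}{5589}\right) = \frac{3754}{5589}$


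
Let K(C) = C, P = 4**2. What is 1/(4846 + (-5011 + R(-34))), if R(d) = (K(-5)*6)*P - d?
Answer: -1/611 ≈ -0.0016367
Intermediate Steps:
P = 16
R(d) = -480 - d (R(d) = -5*6*16 - d = -30*16 - d = -480 - d)
1/(4846 + (-5011 + R(-34))) = 1/(4846 + (-5011 + (-480 - 1*(-34)))) = 1/(4846 + (-5011 + (-480 + 34))) = 1/(4846 + (-5011 - 446)) = 1/(4846 - 5457) = 1/(-611) = -1/611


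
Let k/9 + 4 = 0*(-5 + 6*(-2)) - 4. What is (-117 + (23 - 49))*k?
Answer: 10296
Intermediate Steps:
k = -72 (k = -36 + 9*(0*(-5 + 6*(-2)) - 4) = -36 + 9*(0*(-5 - 12) - 4) = -36 + 9*(0*(-17) - 4) = -36 + 9*(0 - 4) = -36 + 9*(-4) = -36 - 36 = -72)
(-117 + (23 - 49))*k = (-117 + (23 - 49))*(-72) = (-117 - 26)*(-72) = -143*(-72) = 10296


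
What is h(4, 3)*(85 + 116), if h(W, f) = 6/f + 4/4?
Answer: 603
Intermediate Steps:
h(W, f) = 1 + 6/f (h(W, f) = 6/f + 4*(1/4) = 6/f + 1 = 1 + 6/f)
h(4, 3)*(85 + 116) = ((6 + 3)/3)*(85 + 116) = ((1/3)*9)*201 = 3*201 = 603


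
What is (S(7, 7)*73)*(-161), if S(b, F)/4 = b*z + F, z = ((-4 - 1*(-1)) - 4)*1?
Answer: 1974504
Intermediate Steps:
z = -7 (z = ((-4 + 1) - 4)*1 = (-3 - 4)*1 = -7*1 = -7)
S(b, F) = -28*b + 4*F (S(b, F) = 4*(b*(-7) + F) = 4*(-7*b + F) = 4*(F - 7*b) = -28*b + 4*F)
(S(7, 7)*73)*(-161) = ((-28*7 + 4*7)*73)*(-161) = ((-196 + 28)*73)*(-161) = -168*73*(-161) = -12264*(-161) = 1974504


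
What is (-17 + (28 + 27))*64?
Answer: 2432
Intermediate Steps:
(-17 + (28 + 27))*64 = (-17 + 55)*64 = 38*64 = 2432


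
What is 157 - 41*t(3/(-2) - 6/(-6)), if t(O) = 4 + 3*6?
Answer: -745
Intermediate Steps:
t(O) = 22 (t(O) = 4 + 18 = 22)
157 - 41*t(3/(-2) - 6/(-6)) = 157 - 41*22 = 157 - 902 = -745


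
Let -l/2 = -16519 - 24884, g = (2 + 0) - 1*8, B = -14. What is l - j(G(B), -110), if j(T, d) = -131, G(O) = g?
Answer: 82937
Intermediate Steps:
g = -6 (g = 2 - 8 = -6)
G(O) = -6
l = 82806 (l = -2*(-16519 - 24884) = -2*(-41403) = 82806)
l - j(G(B), -110) = 82806 - 1*(-131) = 82806 + 131 = 82937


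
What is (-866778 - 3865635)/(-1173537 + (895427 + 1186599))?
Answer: -4732413/908489 ≈ -5.2091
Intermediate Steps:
(-866778 - 3865635)/(-1173537 + (895427 + 1186599)) = -4732413/(-1173537 + 2082026) = -4732413/908489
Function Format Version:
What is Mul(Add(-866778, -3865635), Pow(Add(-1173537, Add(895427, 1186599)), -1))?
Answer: Rational(-4732413, 908489) ≈ -5.2091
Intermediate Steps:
Mul(Add(-866778, -3865635), Pow(Add(-1173537, Add(895427, 1186599)), -1)) = Mul(-4732413, Pow(Add(-1173537, 2082026), -1)) = Mul(-4732413, Pow(908489, -1)) = Mul(-4732413, Rational(1, 908489)) = Rational(-4732413, 908489)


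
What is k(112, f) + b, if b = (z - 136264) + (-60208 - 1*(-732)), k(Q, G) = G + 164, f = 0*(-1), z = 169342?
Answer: -26234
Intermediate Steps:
f = 0
k(Q, G) = 164 + G
b = -26398 (b = (169342 - 136264) + (-60208 - 1*(-732)) = 33078 + (-60208 + 732) = 33078 - 59476 = -26398)
k(112, f) + b = (164 + 0) - 26398 = 164 - 26398 = -26234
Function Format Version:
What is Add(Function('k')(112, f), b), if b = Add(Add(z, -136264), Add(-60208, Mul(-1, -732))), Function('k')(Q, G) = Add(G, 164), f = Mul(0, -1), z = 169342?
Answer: -26234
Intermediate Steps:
f = 0
Function('k')(Q, G) = Add(164, G)
b = -26398 (b = Add(Add(169342, -136264), Add(-60208, Mul(-1, -732))) = Add(33078, Add(-60208, 732)) = Add(33078, -59476) = -26398)
Add(Function('k')(112, f), b) = Add(Add(164, 0), -26398) = Add(164, -26398) = -26234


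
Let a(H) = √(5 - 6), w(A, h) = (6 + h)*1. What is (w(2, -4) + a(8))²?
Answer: (2 + I)² ≈ 3.0 + 4.0*I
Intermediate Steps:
w(A, h) = 6 + h
a(H) = I (a(H) = √(-1) = I)
(w(2, -4) + a(8))² = ((6 - 4) + I)² = (2 + I)²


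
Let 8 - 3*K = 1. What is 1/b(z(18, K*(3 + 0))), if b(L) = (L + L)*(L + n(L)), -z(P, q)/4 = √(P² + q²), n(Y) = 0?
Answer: 1/11936 ≈ 8.3780e-5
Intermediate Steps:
K = 7/3 (K = 8/3 - ⅓*1 = 8/3 - ⅓ = 7/3 ≈ 2.3333)
z(P, q) = -4*√(P² + q²)
b(L) = 2*L² (b(L) = (L + L)*(L + 0) = (2*L)*L = 2*L²)
1/b(z(18, K*(3 + 0))) = 1/(2*(-4*√(18² + (7*(3 + 0)/3)²))²) = 1/(2*(-4*√(324 + ((7/3)*3)²))²) = 1/(2*(-4*√(324 + 7²))²) = 1/(2*(-4*√(324 + 49))²) = 1/(2*(-4*√373)²) = 1/(2*5968) = 1/11936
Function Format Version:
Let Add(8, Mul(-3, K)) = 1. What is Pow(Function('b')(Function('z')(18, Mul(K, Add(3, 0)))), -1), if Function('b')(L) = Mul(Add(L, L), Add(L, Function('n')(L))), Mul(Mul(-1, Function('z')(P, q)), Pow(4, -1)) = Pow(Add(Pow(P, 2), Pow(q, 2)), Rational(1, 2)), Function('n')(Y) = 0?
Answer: Rational(1, 11936) ≈ 8.3780e-5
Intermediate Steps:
K = Rational(7, 3) (K = Add(Rational(8, 3), Mul(Rational(-1, 3), 1)) = Add(Rational(8, 3), Rational(-1, 3)) = Rational(7, 3) ≈ 2.3333)
Function('z')(P, q) = Mul(-4, Pow(Add(Pow(P, 2), Pow(q, 2)), Rational(1, 2)))
Function('b')(L) = Mul(2, Pow(L, 2)) (Function('b')(L) = Mul(Add(L, L), Add(L, 0)) = Mul(Mul(2, L), L) = Mul(2, Pow(L, 2)))
Pow(Function('b')(Function('z')(18, Mul(K, Add(3, 0)))), -1) = Pow(Mul(2, Pow(Mul(-4, Pow(Add(Pow(18, 2), Pow(Mul(Rational(7, 3), Add(3, 0)), 2)), Rational(1, 2))), 2)), -1) = Pow(Mul(2, Pow(Mul(-4, Pow(Add(324, Pow(Mul(Rational(7, 3), 3), 2)), Rational(1, 2))), 2)), -1) = Pow(Mul(2, Pow(Mul(-4, Pow(Add(324, Pow(7, 2)), Rational(1, 2))), 2)), -1) = Pow(Mul(2, Pow(Mul(-4, Pow(Add(324, 49), Rational(1, 2))), 2)), -1) = Pow(Mul(2, Pow(Mul(-4, Pow(373, Rational(1, 2))), 2)), -1) = Pow(Mul(2, 5968), -1) = Pow(11936, -1) = Rational(1, 11936)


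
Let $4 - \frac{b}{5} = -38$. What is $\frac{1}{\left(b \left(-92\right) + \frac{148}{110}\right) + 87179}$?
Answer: $\frac{55}{3732319} \approx 1.4736 \cdot 10^{-5}$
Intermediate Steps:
$b = 210$ ($b = 20 - -190 = 20 + 190 = 210$)
$\frac{1}{\left(b \left(-92\right) + \frac{148}{110}\right) + 87179} = \frac{1}{\left(210 \left(-92\right) + \frac{148}{110}\right) + 87179} = \frac{1}{\left(-19320 + 148 \cdot \frac{1}{110}\right) + 87179} = \frac{1}{\left(-19320 + \frac{74}{55}\right) + 87179} = \frac{1}{- \frac{1062526}{55} + 87179} = \frac{1}{\frac{3732319}{55}} = \frac{55}{3732319}$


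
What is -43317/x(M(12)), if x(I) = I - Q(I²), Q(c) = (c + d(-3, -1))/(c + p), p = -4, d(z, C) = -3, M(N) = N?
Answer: -673820/171 ≈ -3940.5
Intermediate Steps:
Q(c) = (-3 + c)/(-4 + c) (Q(c) = (c - 3)/(c - 4) = (-3 + c)/(-4 + c))
x(I) = I - (-3 + I²)/(-4 + I²)
-43317/x(M(12)) = -43317*(-4 + 12²)/(3 - 1*12² + 12*(-4 + 12²)) = -43317*(-4 + 144)/(3 - 1*144 + 12*(-4 + 144)) = -43317*140/(3 - 144 + 12*140) = -43317*140/(3 - 144 + 1680) = -43317/((1/140)*1539) = -43317/1539/140 = -43317*140/1539 = -673820/171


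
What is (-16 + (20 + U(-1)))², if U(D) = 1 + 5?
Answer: 100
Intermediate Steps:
U(D) = 6
(-16 + (20 + U(-1)))² = (-16 + (20 + 6))² = (-16 + 26)² = 10² = 100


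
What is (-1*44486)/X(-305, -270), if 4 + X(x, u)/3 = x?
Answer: 44486/927 ≈ 47.989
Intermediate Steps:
X(x, u) = -12 + 3*x
(-1*44486)/X(-305, -270) = (-1*44486)/(-12 + 3*(-305)) = -44486/(-12 - 915) = -44486/(-927) = -44486*(-1/927) = 44486/927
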